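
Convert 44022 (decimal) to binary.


Divide by 2 repeatedly:
44022 ÷ 2 = 22011 remainder 0
22011 ÷ 2 = 11005 remainder 1
11005 ÷ 2 = 5502 remainder 1
5502 ÷ 2 = 2751 remainder 0
2751 ÷ 2 = 1375 remainder 1
1375 ÷ 2 = 687 remainder 1
687 ÷ 2 = 343 remainder 1
343 ÷ 2 = 171 remainder 1
171 ÷ 2 = 85 remainder 1
85 ÷ 2 = 42 remainder 1
42 ÷ 2 = 21 remainder 0
21 ÷ 2 = 10 remainder 1
10 ÷ 2 = 5 remainder 0
5 ÷ 2 = 2 remainder 1
2 ÷ 2 = 1 remainder 0
1 ÷ 2 = 0 remainder 1
Reading remainders bottom-up:
= 1010101111110110


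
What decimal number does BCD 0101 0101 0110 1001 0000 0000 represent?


Each 4-bit group → digit:
  0101 → 5
  0101 → 5
  0110 → 6
  1001 → 9
  0000 → 0
  0000 → 0
= 556900


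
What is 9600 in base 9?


Divide by 9 repeatedly:
9600 ÷ 9 = 1066 remainder 6
1066 ÷ 9 = 118 remainder 4
118 ÷ 9 = 13 remainder 1
13 ÷ 9 = 1 remainder 4
1 ÷ 9 = 0 remainder 1
Reading remainders bottom-up:
= 14146


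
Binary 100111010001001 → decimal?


Positional values:
Bit 0: 1 × 2^0 = 1
Bit 3: 1 × 2^3 = 8
Bit 7: 1 × 2^7 = 128
Bit 9: 1 × 2^9 = 512
Bit 10: 1 × 2^10 = 1024
Bit 11: 1 × 2^11 = 2048
Bit 14: 1 × 2^14 = 16384
Sum = 1 + 8 + 128 + 512 + 1024 + 2048 + 16384
= 20105


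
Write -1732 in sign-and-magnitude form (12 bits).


Sign bit: 1 (negative)
Magnitude: 1732 = 11011000100
= 111011000100


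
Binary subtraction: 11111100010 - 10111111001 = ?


Align and subtract column by column (LSB to MSB, borrowing when needed):
  11111100010
- 10111111001
  -----------
  col 0: (0 - 0 borrow-in) - 1 → borrow from next column: (0+2) - 1 = 1, borrow out 1
  col 1: (1 - 1 borrow-in) - 0 → 0 - 0 = 0, borrow out 0
  col 2: (0 - 0 borrow-in) - 0 → 0 - 0 = 0, borrow out 0
  col 3: (0 - 0 borrow-in) - 1 → borrow from next column: (0+2) - 1 = 1, borrow out 1
  col 4: (0 - 1 borrow-in) - 1 → borrow from next column: (-1+2) - 1 = 0, borrow out 1
  col 5: (1 - 1 borrow-in) - 1 → borrow from next column: (0+2) - 1 = 1, borrow out 1
  col 6: (1 - 1 borrow-in) - 1 → borrow from next column: (0+2) - 1 = 1, borrow out 1
  col 7: (1 - 1 borrow-in) - 1 → borrow from next column: (0+2) - 1 = 1, borrow out 1
  col 8: (1 - 1 borrow-in) - 1 → borrow from next column: (0+2) - 1 = 1, borrow out 1
  col 9: (1 - 1 borrow-in) - 0 → 0 - 0 = 0, borrow out 0
  col 10: (1 - 0 borrow-in) - 1 → 1 - 1 = 0, borrow out 0
Reading bits MSB→LSB: 00111101001
Strip leading zeros: 111101001
= 111101001


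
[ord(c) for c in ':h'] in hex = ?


String: ':h'  (2 characters)
Per-character ASCII lookup:
  ':': special character: ':' = 58 → 0x3A
  'h': lowercase starts at 97: 'h' = 97 + 7 = 104 → 0x68
= 0x3A 0x68


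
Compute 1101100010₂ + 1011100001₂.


Align and add column by column (LSB to MSB, carry propagating):
  01101100010
+ 01011100001
  -----------
  col 0: 0 + 1 + 0 (carry in) = 1 → bit 1, carry out 0
  col 1: 1 + 0 + 0 (carry in) = 1 → bit 1, carry out 0
  col 2: 0 + 0 + 0 (carry in) = 0 → bit 0, carry out 0
  col 3: 0 + 0 + 0 (carry in) = 0 → bit 0, carry out 0
  col 4: 0 + 0 + 0 (carry in) = 0 → bit 0, carry out 0
  col 5: 1 + 1 + 0 (carry in) = 2 → bit 0, carry out 1
  col 6: 1 + 1 + 1 (carry in) = 3 → bit 1, carry out 1
  col 7: 0 + 1 + 1 (carry in) = 2 → bit 0, carry out 1
  col 8: 1 + 0 + 1 (carry in) = 2 → bit 0, carry out 1
  col 9: 1 + 1 + 1 (carry in) = 3 → bit 1, carry out 1
  col 10: 0 + 0 + 1 (carry in) = 1 → bit 1, carry out 0
Reading bits MSB→LSB: 11001000011
Strip leading zeros: 11001000011
= 11001000011


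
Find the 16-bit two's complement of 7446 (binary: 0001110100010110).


Original: 0001110100010110
Step 1 - Invert all bits: 1110001011101001
Step 2 - Add 1: 1110001011101001 + 1
= 1110001011101010 (represents -7446)


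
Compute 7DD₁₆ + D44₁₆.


Align and add column by column (LSB to MSB, each column mod 16 with carry):
  07DD
+ 0D44
  ----
  col 0: D(13) + 4(4) + 0 (carry in) = 17 → 1(1), carry out 1
  col 1: D(13) + 4(4) + 1 (carry in) = 18 → 2(2), carry out 1
  col 2: 7(7) + D(13) + 1 (carry in) = 21 → 5(5), carry out 1
  col 3: 0(0) + 0(0) + 1 (carry in) = 1 → 1(1), carry out 0
Reading digits MSB→LSB: 1521
Strip leading zeros: 1521
= 0x1521


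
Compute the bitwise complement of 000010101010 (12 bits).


Original: 000010101010
Invert all bits:
  bit 0: 0 → 1
  bit 1: 0 → 1
  bit 2: 0 → 1
  bit 3: 0 → 1
  bit 4: 1 → 0
  bit 5: 0 → 1
  bit 6: 1 → 0
  bit 7: 0 → 1
  bit 8: 1 → 0
  bit 9: 0 → 1
  bit 10: 1 → 0
  bit 11: 0 → 1
= 111101010101


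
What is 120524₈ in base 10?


Positional values:
Position 0: 4 × 8^0 = 4
Position 1: 2 × 8^1 = 16
Position 2: 5 × 8^2 = 320
Position 3: 0 × 8^3 = 0
Position 4: 2 × 8^4 = 8192
Position 5: 1 × 8^5 = 32768
Sum = 4 + 16 + 320 + 0 + 8192 + 32768
= 41300


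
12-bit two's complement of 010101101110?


Original: 010101101110
Step 1 - Invert all bits: 101010010001
Step 2 - Add 1: 101010010001 + 1
= 101010010010 (represents -1390)


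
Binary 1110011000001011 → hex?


Group into 4-bit nibbles: 1110011000001011
  1110 = E
  0110 = 6
  0000 = 0
  1011 = B
= 0xE60B


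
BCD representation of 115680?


Each digit → 4-bit binary:
  1 → 0001
  1 → 0001
  5 → 0101
  6 → 0110
  8 → 1000
  0 → 0000
= 0001 0001 0101 0110 1000 0000


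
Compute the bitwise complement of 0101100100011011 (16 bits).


Original: 0101100100011011
Invert all bits:
  bit 0: 0 → 1
  bit 1: 1 → 0
  bit 2: 0 → 1
  bit 3: 1 → 0
  bit 4: 1 → 0
  bit 5: 0 → 1
  bit 6: 0 → 1
  bit 7: 1 → 0
  bit 8: 0 → 1
  bit 9: 0 → 1
  bit 10: 0 → 1
  bit 11: 1 → 0
  bit 12: 1 → 0
  bit 13: 0 → 1
  bit 14: 1 → 0
  bit 15: 1 → 0
= 1010011011100100


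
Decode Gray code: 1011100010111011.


Gray code: 1011100010111011
MSB stays the same: 1
Each subsequent bit = prev_binary XOR current_gray:
  B[1] = 1 XOR 0 = 1
  B[2] = 1 XOR 1 = 0
  B[3] = 0 XOR 1 = 1
  B[4] = 1 XOR 1 = 0
  B[5] = 0 XOR 0 = 0
  B[6] = 0 XOR 0 = 0
  B[7] = 0 XOR 0 = 0
  B[8] = 0 XOR 1 = 1
  B[9] = 1 XOR 0 = 1
  B[10] = 1 XOR 1 = 0
  B[11] = 0 XOR 1 = 1
  B[12] = 1 XOR 1 = 0
  B[13] = 0 XOR 0 = 0
  B[14] = 0 XOR 1 = 1
  B[15] = 1 XOR 1 = 0
= 1101000011010010 (53458 decimal)


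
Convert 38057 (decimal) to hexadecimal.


Divide by 16 repeatedly:
38057 ÷ 16 = 2378 remainder 9 (9)
2378 ÷ 16 = 148 remainder 10 (A)
148 ÷ 16 = 9 remainder 4 (4)
9 ÷ 16 = 0 remainder 9 (9)
Reading remainders bottom-up:
= 0x94A9


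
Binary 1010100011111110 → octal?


Group into 3-bit groups: 001010100011111110
  001 = 1
  010 = 2
  100 = 4
  011 = 3
  111 = 7
  110 = 6
= 0o124376


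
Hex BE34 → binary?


Each hex digit → 4 binary bits:
  B = 1011
  E = 1110
  3 = 0011
  4 = 0100
Concatenate: 1011 1110 0011 0100
= 1011111000110100


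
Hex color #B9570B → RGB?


Hex: #B9570B
R = B9₁₆ = 185
G = 57₁₆ = 87
B = 0B₁₆ = 11
= RGB(185, 87, 11)


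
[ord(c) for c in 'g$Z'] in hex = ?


String: 'g$Z'  (3 characters)
Per-character ASCII lookup:
  'g': lowercase starts at 97: 'g' = 97 + 6 = 103 → 0x67
  '$': special character: '$' = 36 → 0x24
  'Z': uppercase starts at 65: 'Z' = 65 + 25 = 90 → 0x5A
= 0x67 0x24 0x5A


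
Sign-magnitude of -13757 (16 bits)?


Sign bit: 1 (negative)
Magnitude: 13757 = 011010110111101
= 1011010110111101


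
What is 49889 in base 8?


Divide by 8 repeatedly:
49889 ÷ 8 = 6236 remainder 1
6236 ÷ 8 = 779 remainder 4
779 ÷ 8 = 97 remainder 3
97 ÷ 8 = 12 remainder 1
12 ÷ 8 = 1 remainder 4
1 ÷ 8 = 0 remainder 1
Reading remainders bottom-up:
= 0o141341


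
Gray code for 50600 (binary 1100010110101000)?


Binary: 1100010110101000
Gray code: G = B XOR (B >> 1)
B >> 1 = 0110001011010100
1100010110101000 XOR 0110001011010100:
  1 XOR 0 = 1
  1 XOR 1 = 0
  0 XOR 1 = 1
  0 XOR 0 = 0
  0 XOR 0 = 0
  1 XOR 0 = 1
  0 XOR 1 = 1
  1 XOR 0 = 1
  1 XOR 1 = 0
  0 XOR 1 = 1
  1 XOR 0 = 1
  0 XOR 1 = 1
  1 XOR 0 = 1
  0 XOR 1 = 1
  0 XOR 0 = 0
  0 XOR 0 = 0
= 1010011101111100


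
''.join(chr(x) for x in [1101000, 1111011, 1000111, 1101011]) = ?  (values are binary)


Codes (binary): 1101000 1111011 1000111 1101011
Per-code ASCII lookup:
  1101000 = 104  (range 97-122: lowercase, 104 - 97 = 7) → 'h'
  1111011 = 123  (special character) → '{'
  1000111 = 71  (range 65-90: uppercase, 71 - 65 = 6) → 'G'
  1101011 = 107  (range 97-122: lowercase, 107 - 97 = 10) → 'k'
= 'h{Gk'


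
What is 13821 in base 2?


Divide by 2 repeatedly:
13821 ÷ 2 = 6910 remainder 1
6910 ÷ 2 = 3455 remainder 0
3455 ÷ 2 = 1727 remainder 1
1727 ÷ 2 = 863 remainder 1
863 ÷ 2 = 431 remainder 1
431 ÷ 2 = 215 remainder 1
215 ÷ 2 = 107 remainder 1
107 ÷ 2 = 53 remainder 1
53 ÷ 2 = 26 remainder 1
26 ÷ 2 = 13 remainder 0
13 ÷ 2 = 6 remainder 1
6 ÷ 2 = 3 remainder 0
3 ÷ 2 = 1 remainder 1
1 ÷ 2 = 0 remainder 1
Reading remainders bottom-up:
= 11010111111101


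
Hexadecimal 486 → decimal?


Positional values:
Position 0: 6 × 16^0 = 6 × 1 = 6
Position 1: 8 × 16^1 = 8 × 16 = 128
Position 2: 4 × 16^2 = 4 × 256 = 1024
Sum = 6 + 128 + 1024
= 1158


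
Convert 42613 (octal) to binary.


Each octal digit → 3 binary bits:
  4 = 100
  2 = 010
  6 = 110
  1 = 001
  3 = 011
Concatenate: 100 010 110 001 011
= 100010110001011


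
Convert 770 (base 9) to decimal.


Positional values (base 9):
  0 × 9^0 = 0 × 1 = 0
  7 × 9^1 = 7 × 9 = 63
  7 × 9^2 = 7 × 81 = 567
Sum = 0 + 63 + 567
= 630


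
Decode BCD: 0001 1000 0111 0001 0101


Each 4-bit group → digit:
  0001 → 1
  1000 → 8
  0111 → 7
  0001 → 1
  0101 → 5
= 18715


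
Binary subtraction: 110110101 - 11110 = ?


Align and subtract column by column (LSB to MSB, borrowing when needed):
  110110101
- 000011110
  ---------
  col 0: (1 - 0 borrow-in) - 0 → 1 - 0 = 1, borrow out 0
  col 1: (0 - 0 borrow-in) - 1 → borrow from next column: (0+2) - 1 = 1, borrow out 1
  col 2: (1 - 1 borrow-in) - 1 → borrow from next column: (0+2) - 1 = 1, borrow out 1
  col 3: (0 - 1 borrow-in) - 1 → borrow from next column: (-1+2) - 1 = 0, borrow out 1
  col 4: (1 - 1 borrow-in) - 1 → borrow from next column: (0+2) - 1 = 1, borrow out 1
  col 5: (1 - 1 borrow-in) - 0 → 0 - 0 = 0, borrow out 0
  col 6: (0 - 0 borrow-in) - 0 → 0 - 0 = 0, borrow out 0
  col 7: (1 - 0 borrow-in) - 0 → 1 - 0 = 1, borrow out 0
  col 8: (1 - 0 borrow-in) - 0 → 1 - 0 = 1, borrow out 0
Reading bits MSB→LSB: 110010111
Strip leading zeros: 110010111
= 110010111


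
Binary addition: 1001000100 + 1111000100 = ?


Align and add column by column (LSB to MSB, carry propagating):
  01001000100
+ 01111000100
  -----------
  col 0: 0 + 0 + 0 (carry in) = 0 → bit 0, carry out 0
  col 1: 0 + 0 + 0 (carry in) = 0 → bit 0, carry out 0
  col 2: 1 + 1 + 0 (carry in) = 2 → bit 0, carry out 1
  col 3: 0 + 0 + 1 (carry in) = 1 → bit 1, carry out 0
  col 4: 0 + 0 + 0 (carry in) = 0 → bit 0, carry out 0
  col 5: 0 + 0 + 0 (carry in) = 0 → bit 0, carry out 0
  col 6: 1 + 1 + 0 (carry in) = 2 → bit 0, carry out 1
  col 7: 0 + 1 + 1 (carry in) = 2 → bit 0, carry out 1
  col 8: 0 + 1 + 1 (carry in) = 2 → bit 0, carry out 1
  col 9: 1 + 1 + 1 (carry in) = 3 → bit 1, carry out 1
  col 10: 0 + 0 + 1 (carry in) = 1 → bit 1, carry out 0
Reading bits MSB→LSB: 11000001000
Strip leading zeros: 11000001000
= 11000001000


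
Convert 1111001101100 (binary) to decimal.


Positional values:
Bit 2: 1 × 2^2 = 4
Bit 3: 1 × 2^3 = 8
Bit 5: 1 × 2^5 = 32
Bit 6: 1 × 2^6 = 64
Bit 9: 1 × 2^9 = 512
Bit 10: 1 × 2^10 = 1024
Bit 11: 1 × 2^11 = 2048
Bit 12: 1 × 2^12 = 4096
Sum = 4 + 8 + 32 + 64 + 512 + 1024 + 2048 + 4096
= 7788


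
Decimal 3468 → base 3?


Divide by 3 repeatedly:
3468 ÷ 3 = 1156 remainder 0
1156 ÷ 3 = 385 remainder 1
385 ÷ 3 = 128 remainder 1
128 ÷ 3 = 42 remainder 2
42 ÷ 3 = 14 remainder 0
14 ÷ 3 = 4 remainder 2
4 ÷ 3 = 1 remainder 1
1 ÷ 3 = 0 remainder 1
Reading remainders bottom-up:
= 11202110


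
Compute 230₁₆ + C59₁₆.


Align and add column by column (LSB to MSB, each column mod 16 with carry):
  0230
+ 0C59
  ----
  col 0: 0(0) + 9(9) + 0 (carry in) = 9 → 9(9), carry out 0
  col 1: 3(3) + 5(5) + 0 (carry in) = 8 → 8(8), carry out 0
  col 2: 2(2) + C(12) + 0 (carry in) = 14 → E(14), carry out 0
  col 3: 0(0) + 0(0) + 0 (carry in) = 0 → 0(0), carry out 0
Reading digits MSB→LSB: 0E89
Strip leading zeros: E89
= 0xE89


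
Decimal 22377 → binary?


Divide by 2 repeatedly:
22377 ÷ 2 = 11188 remainder 1
11188 ÷ 2 = 5594 remainder 0
5594 ÷ 2 = 2797 remainder 0
2797 ÷ 2 = 1398 remainder 1
1398 ÷ 2 = 699 remainder 0
699 ÷ 2 = 349 remainder 1
349 ÷ 2 = 174 remainder 1
174 ÷ 2 = 87 remainder 0
87 ÷ 2 = 43 remainder 1
43 ÷ 2 = 21 remainder 1
21 ÷ 2 = 10 remainder 1
10 ÷ 2 = 5 remainder 0
5 ÷ 2 = 2 remainder 1
2 ÷ 2 = 1 remainder 0
1 ÷ 2 = 0 remainder 1
Reading remainders bottom-up:
= 101011101101001


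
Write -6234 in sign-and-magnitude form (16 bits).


Sign bit: 1 (negative)
Magnitude: 6234 = 001100001011010
= 1001100001011010


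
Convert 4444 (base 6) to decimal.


Positional values (base 6):
  4 × 6^0 = 4 × 1 = 4
  4 × 6^1 = 4 × 6 = 24
  4 × 6^2 = 4 × 36 = 144
  4 × 6^3 = 4 × 216 = 864
Sum = 4 + 24 + 144 + 864
= 1036


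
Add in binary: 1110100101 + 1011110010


Align and add column by column (LSB to MSB, carry propagating):
  01110100101
+ 01011110010
  -----------
  col 0: 1 + 0 + 0 (carry in) = 1 → bit 1, carry out 0
  col 1: 0 + 1 + 0 (carry in) = 1 → bit 1, carry out 0
  col 2: 1 + 0 + 0 (carry in) = 1 → bit 1, carry out 0
  col 3: 0 + 0 + 0 (carry in) = 0 → bit 0, carry out 0
  col 4: 0 + 1 + 0 (carry in) = 1 → bit 1, carry out 0
  col 5: 1 + 1 + 0 (carry in) = 2 → bit 0, carry out 1
  col 6: 0 + 1 + 1 (carry in) = 2 → bit 0, carry out 1
  col 7: 1 + 1 + 1 (carry in) = 3 → bit 1, carry out 1
  col 8: 1 + 0 + 1 (carry in) = 2 → bit 0, carry out 1
  col 9: 1 + 1 + 1 (carry in) = 3 → bit 1, carry out 1
  col 10: 0 + 0 + 1 (carry in) = 1 → bit 1, carry out 0
Reading bits MSB→LSB: 11010010111
Strip leading zeros: 11010010111
= 11010010111


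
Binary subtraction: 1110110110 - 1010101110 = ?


Align and subtract column by column (LSB to MSB, borrowing when needed):
  1110110110
- 1010101110
  ----------
  col 0: (0 - 0 borrow-in) - 0 → 0 - 0 = 0, borrow out 0
  col 1: (1 - 0 borrow-in) - 1 → 1 - 1 = 0, borrow out 0
  col 2: (1 - 0 borrow-in) - 1 → 1 - 1 = 0, borrow out 0
  col 3: (0 - 0 borrow-in) - 1 → borrow from next column: (0+2) - 1 = 1, borrow out 1
  col 4: (1 - 1 borrow-in) - 0 → 0 - 0 = 0, borrow out 0
  col 5: (1 - 0 borrow-in) - 1 → 1 - 1 = 0, borrow out 0
  col 6: (0 - 0 borrow-in) - 0 → 0 - 0 = 0, borrow out 0
  col 7: (1 - 0 borrow-in) - 1 → 1 - 1 = 0, borrow out 0
  col 8: (1 - 0 borrow-in) - 0 → 1 - 0 = 1, borrow out 0
  col 9: (1 - 0 borrow-in) - 1 → 1 - 1 = 0, borrow out 0
Reading bits MSB→LSB: 0100001000
Strip leading zeros: 100001000
= 100001000


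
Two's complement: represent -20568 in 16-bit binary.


Original: 0101000001011000
Step 1 - Invert all bits: 1010111110100111
Step 2 - Add 1: 1010111110100111 + 1
= 1010111110101000 (represents -20568)


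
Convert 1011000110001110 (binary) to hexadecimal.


Group into 4-bit nibbles: 1011000110001110
  1011 = B
  0001 = 1
  1000 = 8
  1110 = E
= 0xB18E


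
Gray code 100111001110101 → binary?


Gray code: 100111001110101
MSB stays the same: 1
Each subsequent bit = prev_binary XOR current_gray:
  B[1] = 1 XOR 0 = 1
  B[2] = 1 XOR 0 = 1
  B[3] = 1 XOR 1 = 0
  B[4] = 0 XOR 1 = 1
  B[5] = 1 XOR 1 = 0
  B[6] = 0 XOR 0 = 0
  B[7] = 0 XOR 0 = 0
  B[8] = 0 XOR 1 = 1
  B[9] = 1 XOR 1 = 0
  B[10] = 0 XOR 1 = 1
  B[11] = 1 XOR 0 = 1
  B[12] = 1 XOR 1 = 0
  B[13] = 0 XOR 0 = 0
  B[14] = 0 XOR 1 = 1
= 111010001011001 (29785 decimal)


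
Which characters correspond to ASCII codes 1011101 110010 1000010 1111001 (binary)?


Codes (binary): 1011101 110010 1000010 1111001
Per-code ASCII lookup:
  1011101 = 93  (special character) → ']'
  110010 = 50  (range 48-57: digits, 50 - 48 = 2) → '2'
  1000010 = 66  (range 65-90: uppercase, 66 - 65 = 1) → 'B'
  1111001 = 121  (range 97-122: lowercase, 121 - 97 = 24) → 'y'
= ']2By'


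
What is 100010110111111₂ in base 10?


Positional values:
Bit 0: 1 × 2^0 = 1
Bit 1: 1 × 2^1 = 2
Bit 2: 1 × 2^2 = 4
Bit 3: 1 × 2^3 = 8
Bit 4: 1 × 2^4 = 16
Bit 5: 1 × 2^5 = 32
Bit 7: 1 × 2^7 = 128
Bit 8: 1 × 2^8 = 256
Bit 10: 1 × 2^10 = 1024
Bit 14: 1 × 2^14 = 16384
Sum = 1 + 2 + 4 + 8 + 16 + 32 + 128 + 256 + 1024 + 16384
= 17855


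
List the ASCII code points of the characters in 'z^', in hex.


String: 'z^'  (2 characters)
Per-character ASCII lookup:
  'z': lowercase starts at 97: 'z' = 97 + 25 = 122 → 0x7A
  '^': special character: '^' = 94 → 0x5E
= 0x7A 0x5E


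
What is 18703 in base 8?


Divide by 8 repeatedly:
18703 ÷ 8 = 2337 remainder 7
2337 ÷ 8 = 292 remainder 1
292 ÷ 8 = 36 remainder 4
36 ÷ 8 = 4 remainder 4
4 ÷ 8 = 0 remainder 4
Reading remainders bottom-up:
= 0o44417


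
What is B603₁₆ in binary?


Each hex digit → 4 binary bits:
  B = 1011
  6 = 0110
  0 = 0000
  3 = 0011
Concatenate: 1011 0110 0000 0011
= 1011011000000011


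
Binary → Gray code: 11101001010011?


Binary: 11101001010011
Gray code: G = B XOR (B >> 1)
B >> 1 = 01110100101001
11101001010011 XOR 01110100101001:
  1 XOR 0 = 1
  1 XOR 1 = 0
  1 XOR 1 = 0
  0 XOR 1 = 1
  1 XOR 0 = 1
  0 XOR 1 = 1
  0 XOR 0 = 0
  1 XOR 0 = 1
  0 XOR 1 = 1
  1 XOR 0 = 1
  0 XOR 1 = 1
  0 XOR 0 = 0
  1 XOR 0 = 1
  1 XOR 1 = 0
= 10011101111010


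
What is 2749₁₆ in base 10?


Positional values:
Position 0: 9 × 16^0 = 9 × 1 = 9
Position 1: 4 × 16^1 = 4 × 16 = 64
Position 2: 7 × 16^2 = 7 × 256 = 1792
Position 3: 2 × 16^3 = 2 × 4096 = 8192
Sum = 9 + 64 + 1792 + 8192
= 10057


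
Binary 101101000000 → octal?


Group into 3-bit groups: 101101000000
  101 = 5
  101 = 5
  000 = 0
  000 = 0
= 0o5500


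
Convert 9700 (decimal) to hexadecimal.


Divide by 16 repeatedly:
9700 ÷ 16 = 606 remainder 4 (4)
606 ÷ 16 = 37 remainder 14 (E)
37 ÷ 16 = 2 remainder 5 (5)
2 ÷ 16 = 0 remainder 2 (2)
Reading remainders bottom-up:
= 0x25E4


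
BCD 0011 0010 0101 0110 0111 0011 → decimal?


Each 4-bit group → digit:
  0011 → 3
  0010 → 2
  0101 → 5
  0110 → 6
  0111 → 7
  0011 → 3
= 325673


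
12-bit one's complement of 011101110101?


Original: 011101110101
Invert all bits:
  bit 0: 0 → 1
  bit 1: 1 → 0
  bit 2: 1 → 0
  bit 3: 1 → 0
  bit 4: 0 → 1
  bit 5: 1 → 0
  bit 6: 1 → 0
  bit 7: 1 → 0
  bit 8: 0 → 1
  bit 9: 1 → 0
  bit 10: 0 → 1
  bit 11: 1 → 0
= 100010001010


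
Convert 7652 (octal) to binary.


Each octal digit → 3 binary bits:
  7 = 111
  6 = 110
  5 = 101
  2 = 010
Concatenate: 111 110 101 010
= 111110101010


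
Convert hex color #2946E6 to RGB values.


Hex: #2946E6
R = 29₁₆ = 41
G = 46₁₆ = 70
B = E6₁₆ = 230
= RGB(41, 70, 230)


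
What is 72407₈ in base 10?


Positional values:
Position 0: 7 × 8^0 = 7
Position 1: 0 × 8^1 = 0
Position 2: 4 × 8^2 = 256
Position 3: 2 × 8^3 = 1024
Position 4: 7 × 8^4 = 28672
Sum = 7 + 0 + 256 + 1024 + 28672
= 29959


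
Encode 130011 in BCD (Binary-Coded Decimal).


Each digit → 4-bit binary:
  1 → 0001
  3 → 0011
  0 → 0000
  0 → 0000
  1 → 0001
  1 → 0001
= 0001 0011 0000 0000 0001 0001


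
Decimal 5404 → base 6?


Divide by 6 repeatedly:
5404 ÷ 6 = 900 remainder 4
900 ÷ 6 = 150 remainder 0
150 ÷ 6 = 25 remainder 0
25 ÷ 6 = 4 remainder 1
4 ÷ 6 = 0 remainder 4
Reading remainders bottom-up:
= 41004


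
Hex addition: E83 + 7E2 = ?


Align and add column by column (LSB to MSB, each column mod 16 with carry):
  0E83
+ 07E2
  ----
  col 0: 3(3) + 2(2) + 0 (carry in) = 5 → 5(5), carry out 0
  col 1: 8(8) + E(14) + 0 (carry in) = 22 → 6(6), carry out 1
  col 2: E(14) + 7(7) + 1 (carry in) = 22 → 6(6), carry out 1
  col 3: 0(0) + 0(0) + 1 (carry in) = 1 → 1(1), carry out 0
Reading digits MSB→LSB: 1665
Strip leading zeros: 1665
= 0x1665


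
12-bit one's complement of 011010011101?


Original: 011010011101
Invert all bits:
  bit 0: 0 → 1
  bit 1: 1 → 0
  bit 2: 1 → 0
  bit 3: 0 → 1
  bit 4: 1 → 0
  bit 5: 0 → 1
  bit 6: 0 → 1
  bit 7: 1 → 0
  bit 8: 1 → 0
  bit 9: 1 → 0
  bit 10: 0 → 1
  bit 11: 1 → 0
= 100101100010


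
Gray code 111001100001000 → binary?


Gray code: 111001100001000
MSB stays the same: 1
Each subsequent bit = prev_binary XOR current_gray:
  B[1] = 1 XOR 1 = 0
  B[2] = 0 XOR 1 = 1
  B[3] = 1 XOR 0 = 1
  B[4] = 1 XOR 0 = 1
  B[5] = 1 XOR 1 = 0
  B[6] = 0 XOR 1 = 1
  B[7] = 1 XOR 0 = 1
  B[8] = 1 XOR 0 = 1
  B[9] = 1 XOR 0 = 1
  B[10] = 1 XOR 0 = 1
  B[11] = 1 XOR 1 = 0
  B[12] = 0 XOR 0 = 0
  B[13] = 0 XOR 0 = 0
  B[14] = 0 XOR 0 = 0
= 101110111110000 (24048 decimal)


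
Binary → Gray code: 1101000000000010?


Binary: 1101000000000010
Gray code: G = B XOR (B >> 1)
B >> 1 = 0110100000000001
1101000000000010 XOR 0110100000000001:
  1 XOR 0 = 1
  1 XOR 1 = 0
  0 XOR 1 = 1
  1 XOR 0 = 1
  0 XOR 1 = 1
  0 XOR 0 = 0
  0 XOR 0 = 0
  0 XOR 0 = 0
  0 XOR 0 = 0
  0 XOR 0 = 0
  0 XOR 0 = 0
  0 XOR 0 = 0
  0 XOR 0 = 0
  0 XOR 0 = 0
  1 XOR 0 = 1
  0 XOR 1 = 1
= 1011100000000011


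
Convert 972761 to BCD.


Each digit → 4-bit binary:
  9 → 1001
  7 → 0111
  2 → 0010
  7 → 0111
  6 → 0110
  1 → 0001
= 1001 0111 0010 0111 0110 0001


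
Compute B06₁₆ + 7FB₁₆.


Align and add column by column (LSB to MSB, each column mod 16 with carry):
  0B06
+ 07FB
  ----
  col 0: 6(6) + B(11) + 0 (carry in) = 17 → 1(1), carry out 1
  col 1: 0(0) + F(15) + 1 (carry in) = 16 → 0(0), carry out 1
  col 2: B(11) + 7(7) + 1 (carry in) = 19 → 3(3), carry out 1
  col 3: 0(0) + 0(0) + 1 (carry in) = 1 → 1(1), carry out 0
Reading digits MSB→LSB: 1301
Strip leading zeros: 1301
= 0x1301


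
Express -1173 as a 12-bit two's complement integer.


Original: 010010010101
Step 1 - Invert all bits: 101101101010
Step 2 - Add 1: 101101101010 + 1
= 101101101011 (represents -1173)


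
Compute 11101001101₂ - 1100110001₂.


Align and subtract column by column (LSB to MSB, borrowing when needed):
  11101001101
- 01100110001
  -----------
  col 0: (1 - 0 borrow-in) - 1 → 1 - 1 = 0, borrow out 0
  col 1: (0 - 0 borrow-in) - 0 → 0 - 0 = 0, borrow out 0
  col 2: (1 - 0 borrow-in) - 0 → 1 - 0 = 1, borrow out 0
  col 3: (1 - 0 borrow-in) - 0 → 1 - 0 = 1, borrow out 0
  col 4: (0 - 0 borrow-in) - 1 → borrow from next column: (0+2) - 1 = 1, borrow out 1
  col 5: (0 - 1 borrow-in) - 1 → borrow from next column: (-1+2) - 1 = 0, borrow out 1
  col 6: (1 - 1 borrow-in) - 0 → 0 - 0 = 0, borrow out 0
  col 7: (0 - 0 borrow-in) - 0 → 0 - 0 = 0, borrow out 0
  col 8: (1 - 0 borrow-in) - 1 → 1 - 1 = 0, borrow out 0
  col 9: (1 - 0 borrow-in) - 1 → 1 - 1 = 0, borrow out 0
  col 10: (1 - 0 borrow-in) - 0 → 1 - 0 = 1, borrow out 0
Reading bits MSB→LSB: 10000011100
Strip leading zeros: 10000011100
= 10000011100


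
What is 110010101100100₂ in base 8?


Group into 3-bit groups: 110010101100100
  110 = 6
  010 = 2
  101 = 5
  100 = 4
  100 = 4
= 0o62544


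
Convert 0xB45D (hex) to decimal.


Positional values:
Position 0: D × 16^0 = 13 × 1 = 13
Position 1: 5 × 16^1 = 5 × 16 = 80
Position 2: 4 × 16^2 = 4 × 256 = 1024
Position 3: B × 16^3 = 11 × 4096 = 45056
Sum = 13 + 80 + 1024 + 45056
= 46173


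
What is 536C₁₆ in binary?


Each hex digit → 4 binary bits:
  5 = 0101
  3 = 0011
  6 = 0110
  C = 1100
Concatenate: 0101 0011 0110 1100
= 0101001101101100


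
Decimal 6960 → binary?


Divide by 2 repeatedly:
6960 ÷ 2 = 3480 remainder 0
3480 ÷ 2 = 1740 remainder 0
1740 ÷ 2 = 870 remainder 0
870 ÷ 2 = 435 remainder 0
435 ÷ 2 = 217 remainder 1
217 ÷ 2 = 108 remainder 1
108 ÷ 2 = 54 remainder 0
54 ÷ 2 = 27 remainder 0
27 ÷ 2 = 13 remainder 1
13 ÷ 2 = 6 remainder 1
6 ÷ 2 = 3 remainder 0
3 ÷ 2 = 1 remainder 1
1 ÷ 2 = 0 remainder 1
Reading remainders bottom-up:
= 1101100110000


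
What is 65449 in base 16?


Divide by 16 repeatedly:
65449 ÷ 16 = 4090 remainder 9 (9)
4090 ÷ 16 = 255 remainder 10 (A)
255 ÷ 16 = 15 remainder 15 (F)
15 ÷ 16 = 0 remainder 15 (F)
Reading remainders bottom-up:
= 0xFFA9


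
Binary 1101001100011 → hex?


Group into 4-bit nibbles: 0001101001100011
  0001 = 1
  1010 = A
  0110 = 6
  0011 = 3
= 0x1A63


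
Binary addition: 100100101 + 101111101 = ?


Align and add column by column (LSB to MSB, carry propagating):
  0100100101
+ 0101111101
  ----------
  col 0: 1 + 1 + 0 (carry in) = 2 → bit 0, carry out 1
  col 1: 0 + 0 + 1 (carry in) = 1 → bit 1, carry out 0
  col 2: 1 + 1 + 0 (carry in) = 2 → bit 0, carry out 1
  col 3: 0 + 1 + 1 (carry in) = 2 → bit 0, carry out 1
  col 4: 0 + 1 + 1 (carry in) = 2 → bit 0, carry out 1
  col 5: 1 + 1 + 1 (carry in) = 3 → bit 1, carry out 1
  col 6: 0 + 1 + 1 (carry in) = 2 → bit 0, carry out 1
  col 7: 0 + 0 + 1 (carry in) = 1 → bit 1, carry out 0
  col 8: 1 + 1 + 0 (carry in) = 2 → bit 0, carry out 1
  col 9: 0 + 0 + 1 (carry in) = 1 → bit 1, carry out 0
Reading bits MSB→LSB: 1010100010
Strip leading zeros: 1010100010
= 1010100010


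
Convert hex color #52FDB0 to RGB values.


Hex: #52FDB0
R = 52₁₆ = 82
G = FD₁₆ = 253
B = B0₁₆ = 176
= RGB(82, 253, 176)


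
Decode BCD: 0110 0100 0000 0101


Each 4-bit group → digit:
  0110 → 6
  0100 → 4
  0000 → 0
  0101 → 5
= 6405


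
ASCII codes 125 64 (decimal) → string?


Codes (decimal): 125 64
Per-code ASCII lookup:
  125  (special character) → '}'
  64  (special character) → '@'
= '}@'


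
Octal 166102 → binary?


Each octal digit → 3 binary bits:
  1 = 001
  6 = 110
  6 = 110
  1 = 001
  0 = 000
  2 = 010
Concatenate: 001 110 110 001 000 010
= 001110110001000010


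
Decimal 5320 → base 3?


Divide by 3 repeatedly:
5320 ÷ 3 = 1773 remainder 1
1773 ÷ 3 = 591 remainder 0
591 ÷ 3 = 197 remainder 0
197 ÷ 3 = 65 remainder 2
65 ÷ 3 = 21 remainder 2
21 ÷ 3 = 7 remainder 0
7 ÷ 3 = 2 remainder 1
2 ÷ 3 = 0 remainder 2
Reading remainders bottom-up:
= 21022001


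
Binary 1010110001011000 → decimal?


Positional values:
Bit 3: 1 × 2^3 = 8
Bit 4: 1 × 2^4 = 16
Bit 6: 1 × 2^6 = 64
Bit 10: 1 × 2^10 = 1024
Bit 11: 1 × 2^11 = 2048
Bit 13: 1 × 2^13 = 8192
Bit 15: 1 × 2^15 = 32768
Sum = 8 + 16 + 64 + 1024 + 2048 + 8192 + 32768
= 44120


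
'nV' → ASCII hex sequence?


String: 'nV'  (2 characters)
Per-character ASCII lookup:
  'n': lowercase starts at 97: 'n' = 97 + 13 = 110 → 0x6E
  'V': uppercase starts at 65: 'V' = 65 + 21 = 86 → 0x56
= 0x6E 0x56


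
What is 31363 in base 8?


Divide by 8 repeatedly:
31363 ÷ 8 = 3920 remainder 3
3920 ÷ 8 = 490 remainder 0
490 ÷ 8 = 61 remainder 2
61 ÷ 8 = 7 remainder 5
7 ÷ 8 = 0 remainder 7
Reading remainders bottom-up:
= 0o75203


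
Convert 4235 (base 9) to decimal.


Positional values (base 9):
  5 × 9^0 = 5 × 1 = 5
  3 × 9^1 = 3 × 9 = 27
  2 × 9^2 = 2 × 81 = 162
  4 × 9^3 = 4 × 729 = 2916
Sum = 5 + 27 + 162 + 2916
= 3110


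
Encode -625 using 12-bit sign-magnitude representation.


Sign bit: 1 (negative)
Magnitude: 625 = 01001110001
= 101001110001


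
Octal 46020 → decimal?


Positional values:
Position 0: 0 × 8^0 = 0
Position 1: 2 × 8^1 = 16
Position 2: 0 × 8^2 = 0
Position 3: 6 × 8^3 = 3072
Position 4: 4 × 8^4 = 16384
Sum = 0 + 16 + 0 + 3072 + 16384
= 19472


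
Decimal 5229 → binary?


Divide by 2 repeatedly:
5229 ÷ 2 = 2614 remainder 1
2614 ÷ 2 = 1307 remainder 0
1307 ÷ 2 = 653 remainder 1
653 ÷ 2 = 326 remainder 1
326 ÷ 2 = 163 remainder 0
163 ÷ 2 = 81 remainder 1
81 ÷ 2 = 40 remainder 1
40 ÷ 2 = 20 remainder 0
20 ÷ 2 = 10 remainder 0
10 ÷ 2 = 5 remainder 0
5 ÷ 2 = 2 remainder 1
2 ÷ 2 = 1 remainder 0
1 ÷ 2 = 0 remainder 1
Reading remainders bottom-up:
= 1010001101101


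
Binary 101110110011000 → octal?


Group into 3-bit groups: 101110110011000
  101 = 5
  110 = 6
  110 = 6
  011 = 3
  000 = 0
= 0o56630


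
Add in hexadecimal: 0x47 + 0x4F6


Align and add column by column (LSB to MSB, each column mod 16 with carry):
  0047
+ 04F6
  ----
  col 0: 7(7) + 6(6) + 0 (carry in) = 13 → D(13), carry out 0
  col 1: 4(4) + F(15) + 0 (carry in) = 19 → 3(3), carry out 1
  col 2: 0(0) + 4(4) + 1 (carry in) = 5 → 5(5), carry out 0
  col 3: 0(0) + 0(0) + 0 (carry in) = 0 → 0(0), carry out 0
Reading digits MSB→LSB: 053D
Strip leading zeros: 53D
= 0x53D


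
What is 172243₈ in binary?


Each octal digit → 3 binary bits:
  1 = 001
  7 = 111
  2 = 010
  2 = 010
  4 = 100
  3 = 011
Concatenate: 001 111 010 010 100 011
= 001111010010100011


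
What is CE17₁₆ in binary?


Each hex digit → 4 binary bits:
  C = 1100
  E = 1110
  1 = 0001
  7 = 0111
Concatenate: 1100 1110 0001 0111
= 1100111000010111


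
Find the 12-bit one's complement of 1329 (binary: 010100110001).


Original: 010100110001
Invert all bits:
  bit 0: 0 → 1
  bit 1: 1 → 0
  bit 2: 0 → 1
  bit 3: 1 → 0
  bit 4: 0 → 1
  bit 5: 0 → 1
  bit 6: 1 → 0
  bit 7: 1 → 0
  bit 8: 0 → 1
  bit 9: 0 → 1
  bit 10: 0 → 1
  bit 11: 1 → 0
= 101011001110


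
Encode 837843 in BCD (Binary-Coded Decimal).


Each digit → 4-bit binary:
  8 → 1000
  3 → 0011
  7 → 0111
  8 → 1000
  4 → 0100
  3 → 0011
= 1000 0011 0111 1000 0100 0011


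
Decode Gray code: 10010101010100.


Gray code: 10010101010100
MSB stays the same: 1
Each subsequent bit = prev_binary XOR current_gray:
  B[1] = 1 XOR 0 = 1
  B[2] = 1 XOR 0 = 1
  B[3] = 1 XOR 1 = 0
  B[4] = 0 XOR 0 = 0
  B[5] = 0 XOR 1 = 1
  B[6] = 1 XOR 0 = 1
  B[7] = 1 XOR 1 = 0
  B[8] = 0 XOR 0 = 0
  B[9] = 0 XOR 1 = 1
  B[10] = 1 XOR 0 = 1
  B[11] = 1 XOR 1 = 0
  B[12] = 0 XOR 0 = 0
  B[13] = 0 XOR 0 = 0
= 11100110011000 (14744 decimal)


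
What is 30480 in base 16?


Divide by 16 repeatedly:
30480 ÷ 16 = 1905 remainder 0 (0)
1905 ÷ 16 = 119 remainder 1 (1)
119 ÷ 16 = 7 remainder 7 (7)
7 ÷ 16 = 0 remainder 7 (7)
Reading remainders bottom-up:
= 0x7710


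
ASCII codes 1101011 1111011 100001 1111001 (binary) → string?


Codes (binary): 1101011 1111011 100001 1111001
Per-code ASCII lookup:
  1101011 = 107  (range 97-122: lowercase, 107 - 97 = 10) → 'k'
  1111011 = 123  (special character) → '{'
  100001 = 33  (special character) → '!'
  1111001 = 121  (range 97-122: lowercase, 121 - 97 = 24) → 'y'
= 'k{!y'


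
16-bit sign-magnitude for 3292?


Sign bit: 0 (positive)
Magnitude: 3292 = 000110011011100
= 0000110011011100


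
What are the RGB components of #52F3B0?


Hex: #52F3B0
R = 52₁₆ = 82
G = F3₁₆ = 243
B = B0₁₆ = 176
= RGB(82, 243, 176)


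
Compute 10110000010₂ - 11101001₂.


Align and subtract column by column (LSB to MSB, borrowing when needed):
  10110000010
- 00011101001
  -----------
  col 0: (0 - 0 borrow-in) - 1 → borrow from next column: (0+2) - 1 = 1, borrow out 1
  col 1: (1 - 1 borrow-in) - 0 → 0 - 0 = 0, borrow out 0
  col 2: (0 - 0 borrow-in) - 0 → 0 - 0 = 0, borrow out 0
  col 3: (0 - 0 borrow-in) - 1 → borrow from next column: (0+2) - 1 = 1, borrow out 1
  col 4: (0 - 1 borrow-in) - 0 → borrow from next column: (-1+2) - 0 = 1, borrow out 1
  col 5: (0 - 1 borrow-in) - 1 → borrow from next column: (-1+2) - 1 = 0, borrow out 1
  col 6: (0 - 1 borrow-in) - 1 → borrow from next column: (-1+2) - 1 = 0, borrow out 1
  col 7: (1 - 1 borrow-in) - 1 → borrow from next column: (0+2) - 1 = 1, borrow out 1
  col 8: (1 - 1 borrow-in) - 0 → 0 - 0 = 0, borrow out 0
  col 9: (0 - 0 borrow-in) - 0 → 0 - 0 = 0, borrow out 0
  col 10: (1 - 0 borrow-in) - 0 → 1 - 0 = 1, borrow out 0
Reading bits MSB→LSB: 10010011001
Strip leading zeros: 10010011001
= 10010011001


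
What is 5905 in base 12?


Divide by 12 repeatedly:
5905 ÷ 12 = 492 remainder 1
492 ÷ 12 = 41 remainder 0
41 ÷ 12 = 3 remainder 5
3 ÷ 12 = 0 remainder 3
Reading remainders bottom-up:
= 3501


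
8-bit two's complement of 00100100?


Original: 00100100
Step 1 - Invert all bits: 11011011
Step 2 - Add 1: 11011011 + 1
= 11011100 (represents -36)


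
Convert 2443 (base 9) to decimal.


Positional values (base 9):
  3 × 9^0 = 3 × 1 = 3
  4 × 9^1 = 4 × 9 = 36
  4 × 9^2 = 4 × 81 = 324
  2 × 9^3 = 2 × 729 = 1458
Sum = 3 + 36 + 324 + 1458
= 1821


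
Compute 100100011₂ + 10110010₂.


Align and add column by column (LSB to MSB, carry propagating):
  0100100011
+ 0010110010
  ----------
  col 0: 1 + 0 + 0 (carry in) = 1 → bit 1, carry out 0
  col 1: 1 + 1 + 0 (carry in) = 2 → bit 0, carry out 1
  col 2: 0 + 0 + 1 (carry in) = 1 → bit 1, carry out 0
  col 3: 0 + 0 + 0 (carry in) = 0 → bit 0, carry out 0
  col 4: 0 + 1 + 0 (carry in) = 1 → bit 1, carry out 0
  col 5: 1 + 1 + 0 (carry in) = 2 → bit 0, carry out 1
  col 6: 0 + 0 + 1 (carry in) = 1 → bit 1, carry out 0
  col 7: 0 + 1 + 0 (carry in) = 1 → bit 1, carry out 0
  col 8: 1 + 0 + 0 (carry in) = 1 → bit 1, carry out 0
  col 9: 0 + 0 + 0 (carry in) = 0 → bit 0, carry out 0
Reading bits MSB→LSB: 0111010101
Strip leading zeros: 111010101
= 111010101


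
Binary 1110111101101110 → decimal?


Positional values:
Bit 1: 1 × 2^1 = 2
Bit 2: 1 × 2^2 = 4
Bit 3: 1 × 2^3 = 8
Bit 5: 1 × 2^5 = 32
Bit 6: 1 × 2^6 = 64
Bit 8: 1 × 2^8 = 256
Bit 9: 1 × 2^9 = 512
Bit 10: 1 × 2^10 = 1024
Bit 11: 1 × 2^11 = 2048
Bit 13: 1 × 2^13 = 8192
Bit 14: 1 × 2^14 = 16384
Bit 15: 1 × 2^15 = 32768
Sum = 2 + 4 + 8 + 32 + 64 + 256 + 512 + 1024 + 2048 + 8192 + 16384 + 32768
= 61294


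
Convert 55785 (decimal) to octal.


Divide by 8 repeatedly:
55785 ÷ 8 = 6973 remainder 1
6973 ÷ 8 = 871 remainder 5
871 ÷ 8 = 108 remainder 7
108 ÷ 8 = 13 remainder 4
13 ÷ 8 = 1 remainder 5
1 ÷ 8 = 0 remainder 1
Reading remainders bottom-up:
= 0o154751


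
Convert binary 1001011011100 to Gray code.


Binary: 1001011011100
Gray code: G = B XOR (B >> 1)
B >> 1 = 0100101101110
1001011011100 XOR 0100101101110:
  1 XOR 0 = 1
  0 XOR 1 = 1
  0 XOR 0 = 0
  1 XOR 0 = 1
  0 XOR 1 = 1
  1 XOR 0 = 1
  1 XOR 1 = 0
  0 XOR 1 = 1
  1 XOR 0 = 1
  1 XOR 1 = 0
  1 XOR 1 = 0
  0 XOR 1 = 1
  0 XOR 0 = 0
= 1101110110010


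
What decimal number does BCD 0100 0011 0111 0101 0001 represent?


Each 4-bit group → digit:
  0100 → 4
  0011 → 3
  0111 → 7
  0101 → 5
  0001 → 1
= 43751


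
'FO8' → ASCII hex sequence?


String: 'FO8'  (3 characters)
Per-character ASCII lookup:
  'F': uppercase starts at 65: 'F' = 65 + 5 = 70 → 0x46
  'O': uppercase starts at 65: 'O' = 65 + 14 = 79 → 0x4F
  '8': digits start at 48: '8' = 48 + 8 = 56 → 0x38
= 0x46 0x4F 0x38


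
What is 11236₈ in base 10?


Positional values:
Position 0: 6 × 8^0 = 6
Position 1: 3 × 8^1 = 24
Position 2: 2 × 8^2 = 128
Position 3: 1 × 8^3 = 512
Position 4: 1 × 8^4 = 4096
Sum = 6 + 24 + 128 + 512 + 4096
= 4766


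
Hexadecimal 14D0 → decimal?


Positional values:
Position 0: 0 × 16^0 = 0 × 1 = 0
Position 1: D × 16^1 = 13 × 16 = 208
Position 2: 4 × 16^2 = 4 × 256 = 1024
Position 3: 1 × 16^3 = 1 × 4096 = 4096
Sum = 0 + 208 + 1024 + 4096
= 5328


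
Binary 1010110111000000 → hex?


Group into 4-bit nibbles: 1010110111000000
  1010 = A
  1101 = D
  1100 = C
  0000 = 0
= 0xADC0


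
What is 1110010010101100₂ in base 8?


Group into 3-bit groups: 001110010010101100
  001 = 1
  110 = 6
  010 = 2
  010 = 2
  101 = 5
  100 = 4
= 0o162254


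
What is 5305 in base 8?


Divide by 8 repeatedly:
5305 ÷ 8 = 663 remainder 1
663 ÷ 8 = 82 remainder 7
82 ÷ 8 = 10 remainder 2
10 ÷ 8 = 1 remainder 2
1 ÷ 8 = 0 remainder 1
Reading remainders bottom-up:
= 0o12271


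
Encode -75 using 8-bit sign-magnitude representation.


Sign bit: 1 (negative)
Magnitude: 75 = 1001011
= 11001011


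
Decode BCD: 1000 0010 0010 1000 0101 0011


Each 4-bit group → digit:
  1000 → 8
  0010 → 2
  0010 → 2
  1000 → 8
  0101 → 5
  0011 → 3
= 822853


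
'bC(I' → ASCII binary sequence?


String: 'bC(I'  (4 characters)
Per-character ASCII lookup:
  'b': lowercase starts at 97: 'b' = 97 + 1 = 98 → 1100010
  'C': uppercase starts at 65: 'C' = 65 + 2 = 67 → 1000011
  '(': special character: '(' = 40 → 101000
  'I': uppercase starts at 65: 'I' = 65 + 8 = 73 → 1001001
= 1100010 1000011 101000 1001001


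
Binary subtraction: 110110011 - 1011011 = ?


Align and subtract column by column (LSB to MSB, borrowing when needed):
  110110011
- 001011011
  ---------
  col 0: (1 - 0 borrow-in) - 1 → 1 - 1 = 0, borrow out 0
  col 1: (1 - 0 borrow-in) - 1 → 1 - 1 = 0, borrow out 0
  col 2: (0 - 0 borrow-in) - 0 → 0 - 0 = 0, borrow out 0
  col 3: (0 - 0 borrow-in) - 1 → borrow from next column: (0+2) - 1 = 1, borrow out 1
  col 4: (1 - 1 borrow-in) - 1 → borrow from next column: (0+2) - 1 = 1, borrow out 1
  col 5: (1 - 1 borrow-in) - 0 → 0 - 0 = 0, borrow out 0
  col 6: (0 - 0 borrow-in) - 1 → borrow from next column: (0+2) - 1 = 1, borrow out 1
  col 7: (1 - 1 borrow-in) - 0 → 0 - 0 = 0, borrow out 0
  col 8: (1 - 0 borrow-in) - 0 → 1 - 0 = 1, borrow out 0
Reading bits MSB→LSB: 101011000
Strip leading zeros: 101011000
= 101011000


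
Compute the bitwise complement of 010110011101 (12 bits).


Original: 010110011101
Invert all bits:
  bit 0: 0 → 1
  bit 1: 1 → 0
  bit 2: 0 → 1
  bit 3: 1 → 0
  bit 4: 1 → 0
  bit 5: 0 → 1
  bit 6: 0 → 1
  bit 7: 1 → 0
  bit 8: 1 → 0
  bit 9: 1 → 0
  bit 10: 0 → 1
  bit 11: 1 → 0
= 101001100010


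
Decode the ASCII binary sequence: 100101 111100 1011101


Codes (binary): 100101 111100 1011101
Per-code ASCII lookup:
  100101 = 37  (special character) → '%'
  111100 = 60  (special character) → '<'
  1011101 = 93  (special character) → ']'
= '%<]'


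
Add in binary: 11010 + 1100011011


Align and add column by column (LSB to MSB, carry propagating):
  00000011010
+ 01100011011
  -----------
  col 0: 0 + 1 + 0 (carry in) = 1 → bit 1, carry out 0
  col 1: 1 + 1 + 0 (carry in) = 2 → bit 0, carry out 1
  col 2: 0 + 0 + 1 (carry in) = 1 → bit 1, carry out 0
  col 3: 1 + 1 + 0 (carry in) = 2 → bit 0, carry out 1
  col 4: 1 + 1 + 1 (carry in) = 3 → bit 1, carry out 1
  col 5: 0 + 0 + 1 (carry in) = 1 → bit 1, carry out 0
  col 6: 0 + 0 + 0 (carry in) = 0 → bit 0, carry out 0
  col 7: 0 + 0 + 0 (carry in) = 0 → bit 0, carry out 0
  col 8: 0 + 1 + 0 (carry in) = 1 → bit 1, carry out 0
  col 9: 0 + 1 + 0 (carry in) = 1 → bit 1, carry out 0
  col 10: 0 + 0 + 0 (carry in) = 0 → bit 0, carry out 0
Reading bits MSB→LSB: 01100110101
Strip leading zeros: 1100110101
= 1100110101


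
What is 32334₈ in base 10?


Positional values:
Position 0: 4 × 8^0 = 4
Position 1: 3 × 8^1 = 24
Position 2: 3 × 8^2 = 192
Position 3: 2 × 8^3 = 1024
Position 4: 3 × 8^4 = 12288
Sum = 4 + 24 + 192 + 1024 + 12288
= 13532


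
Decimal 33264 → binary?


Divide by 2 repeatedly:
33264 ÷ 2 = 16632 remainder 0
16632 ÷ 2 = 8316 remainder 0
8316 ÷ 2 = 4158 remainder 0
4158 ÷ 2 = 2079 remainder 0
2079 ÷ 2 = 1039 remainder 1
1039 ÷ 2 = 519 remainder 1
519 ÷ 2 = 259 remainder 1
259 ÷ 2 = 129 remainder 1
129 ÷ 2 = 64 remainder 1
64 ÷ 2 = 32 remainder 0
32 ÷ 2 = 16 remainder 0
16 ÷ 2 = 8 remainder 0
8 ÷ 2 = 4 remainder 0
4 ÷ 2 = 2 remainder 0
2 ÷ 2 = 1 remainder 0
1 ÷ 2 = 0 remainder 1
Reading remainders bottom-up:
= 1000000111110000


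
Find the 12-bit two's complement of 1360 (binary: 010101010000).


Original: 010101010000
Step 1 - Invert all bits: 101010101111
Step 2 - Add 1: 101010101111 + 1
= 101010110000 (represents -1360)


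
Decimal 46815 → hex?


Divide by 16 repeatedly:
46815 ÷ 16 = 2925 remainder 15 (F)
2925 ÷ 16 = 182 remainder 13 (D)
182 ÷ 16 = 11 remainder 6 (6)
11 ÷ 16 = 0 remainder 11 (B)
Reading remainders bottom-up:
= 0xB6DF
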